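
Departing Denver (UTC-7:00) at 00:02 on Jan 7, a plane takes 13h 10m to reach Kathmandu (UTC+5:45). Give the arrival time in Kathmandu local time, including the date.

Convert departure to UTC: 00:02 + 7:00 = 07:02 UTC on Jan 7.
Add 13 hours and 10 minutes travel time → 20:12 UTC.
Kathmandu is UTC+5:45, so local arrival = 20:12 + 5:45 = 01:57 on Jan 8.

01:57 on January 8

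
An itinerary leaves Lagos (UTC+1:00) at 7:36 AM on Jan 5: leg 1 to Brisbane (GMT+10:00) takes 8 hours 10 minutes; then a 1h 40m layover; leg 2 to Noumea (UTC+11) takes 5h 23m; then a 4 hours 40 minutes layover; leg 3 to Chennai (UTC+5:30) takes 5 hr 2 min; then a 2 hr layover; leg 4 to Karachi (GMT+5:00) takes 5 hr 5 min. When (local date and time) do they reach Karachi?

Convert departure to UTC: 7:36 AM − 1:00 = 6:36 AM UTC on Jan 5.
Add 8 hours and 10 minutes leg 1 → 2:46 PM UTC.
Add 1 hour and 40 minutes layover in Brisbane → 4:26 PM UTC.
Add 5 hours 23 minutes leg 2 → 9:49 PM UTC.
Add 4 hours and 40 minutes layover in Noumea → 2:29 AM UTC (Jan 6).
Add 5 hours and 2 minutes leg 3 → 7:31 AM UTC.
Add 2 hours layover in Chennai → 9:31 AM UTC.
Add 5 hours 5 minutes leg 4 → 2:36 PM UTC.
Karachi is UTC+5:00, so local arrival = 2:36 PM + 5:00 = 7:36 PM on Jan 6.

7:36 PM on January 6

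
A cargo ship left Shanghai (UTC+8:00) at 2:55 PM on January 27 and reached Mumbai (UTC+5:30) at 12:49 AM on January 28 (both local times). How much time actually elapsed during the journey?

12 hours 24 minutes

Mumbai is 2:30 behind Shanghai.
Clock-face elapsed time (ignoring zones) is 9 hours 54 minutes.
Actual elapsed = 9 hours 54 minutes + 2:30 = 12 hours 24 minutes.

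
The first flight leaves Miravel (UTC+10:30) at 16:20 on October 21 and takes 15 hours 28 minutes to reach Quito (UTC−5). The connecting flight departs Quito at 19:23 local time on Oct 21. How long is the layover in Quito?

3 hours 5 minutes

Convert departure to UTC: 16:20 − 10:30 = 05:50 UTC on Oct 21.
Add 15 hours 28 minutes flight time → 21:18 UTC.
Quito is UTC−5:00, so local arrival = 21:18 − 5:00 = 16:18 on Oct 21.
Layover = 19:23 − 16:18 = 3 hours 5 minutes.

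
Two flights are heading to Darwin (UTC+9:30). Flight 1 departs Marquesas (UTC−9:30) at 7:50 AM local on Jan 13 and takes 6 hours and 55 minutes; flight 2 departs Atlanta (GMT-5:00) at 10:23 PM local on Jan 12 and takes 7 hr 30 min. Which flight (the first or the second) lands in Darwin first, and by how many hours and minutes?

the second, by 13 hours 22 minutes

Flight 1 in UTC: 7:50 AM + 9:30 = 5:20 PM on Jan 13.
+6 hours 55 minutes → arrive 12:15 AM UTC on Jan 14.
Flight 2 in UTC: 10:23 PM + 5:00 = 3:23 AM on Jan 13.
+7 hours and 30 minutes → arrive 10:53 AM UTC on Jan 13.
Flight 2 lands earlier by 13 hours 22 minutes.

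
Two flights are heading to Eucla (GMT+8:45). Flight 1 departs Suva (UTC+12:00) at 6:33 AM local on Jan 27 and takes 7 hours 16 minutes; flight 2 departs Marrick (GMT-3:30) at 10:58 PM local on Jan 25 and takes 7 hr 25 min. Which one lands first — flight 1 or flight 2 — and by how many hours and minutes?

Flight 1 in UTC: 6:33 AM − 12:00 = 6:33 PM on Jan 26.
+7 hours and 16 minutes → arrive 1:49 AM UTC on Jan 27.
Flight 2 in UTC: 10:58 PM + 3:30 = 2:28 AM on Jan 26.
+7 hours and 25 minutes → arrive 9:53 AM UTC on Jan 26.
Flight 2 lands earlier by 15 hours 56 minutes.

the second, by 15 hours 56 minutes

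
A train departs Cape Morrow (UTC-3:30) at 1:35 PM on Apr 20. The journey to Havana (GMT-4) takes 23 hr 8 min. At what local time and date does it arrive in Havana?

12:13 PM on Apr 21

Havana is 0:30 behind Cape Morrow.
After 23 hours 8 minutes it is 12:43 PM (Apr 21) in Cape Morrow.
Shift by the zone difference: 12:43 PM − 0:30 = 12:13 PM on Apr 21 in Havana.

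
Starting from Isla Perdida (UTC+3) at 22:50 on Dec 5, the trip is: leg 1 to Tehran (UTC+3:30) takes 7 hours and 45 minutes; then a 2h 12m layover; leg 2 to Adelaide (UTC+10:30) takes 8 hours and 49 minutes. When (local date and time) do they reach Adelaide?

Convert departure to UTC: 22:50 − 3:00 = 19:50 UTC on Dec 5.
Add 7 hours 45 minutes leg 1 → 03:35 UTC (Dec 6).
Add 2 hours 12 minutes layover in Tehran → 05:47 UTC.
Add 8 hours and 49 minutes leg 2 → 14:36 UTC.
Adelaide is UTC+10:30, so local arrival = 14:36 + 10:30 = 01:06 on Dec 7.

01:06 on December 7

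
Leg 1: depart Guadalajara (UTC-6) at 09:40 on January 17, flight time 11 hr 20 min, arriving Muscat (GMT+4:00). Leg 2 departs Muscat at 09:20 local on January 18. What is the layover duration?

Convert departure to UTC: 09:40 + 6:00 = 15:40 UTC on Jan 17.
Add 11 hours 20 minutes flight time → 03:00 UTC (Jan 18).
Muscat is UTC+4:00, so local arrival = 03:00 + 4:00 = 07:00 on Jan 18.
Layover = 09:20 − 07:00 = 2 hours 20 minutes.

2 hours 20 minutes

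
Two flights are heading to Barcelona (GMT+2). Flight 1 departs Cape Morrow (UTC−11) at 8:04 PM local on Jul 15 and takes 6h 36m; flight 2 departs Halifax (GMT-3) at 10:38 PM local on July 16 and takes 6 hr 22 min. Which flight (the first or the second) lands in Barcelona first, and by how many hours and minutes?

the first, by 18 hours 20 minutes

Flight 1 in UTC: 8:04 PM + 11:00 = 7:04 AM on Jul 16.
+6 hours and 36 minutes → arrive 1:40 PM UTC on Jul 16.
Flight 2 in UTC: 10:38 PM + 3:00 = 1:38 AM on Jul 17.
+6 hours 22 minutes → arrive 8:00 AM UTC on Jul 17.
Flight 1 lands earlier by 18 hours 20 minutes.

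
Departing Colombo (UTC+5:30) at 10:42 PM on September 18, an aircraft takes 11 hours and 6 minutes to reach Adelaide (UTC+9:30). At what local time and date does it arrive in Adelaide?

Adelaide is 4:00 ahead of Colombo.
After 11 hours 6 minutes it is 9:48 AM (Sep 19) in Colombo.
Shift by the zone difference: 9:48 AM + 4:00 = 1:48 PM on Sep 19 in Adelaide.

1:48 PM on September 19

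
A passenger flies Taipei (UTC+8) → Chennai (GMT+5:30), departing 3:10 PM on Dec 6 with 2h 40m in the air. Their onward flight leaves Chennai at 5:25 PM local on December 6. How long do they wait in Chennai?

Convert departure to UTC: 3:10 PM − 8:00 = 7:10 AM UTC on Dec 6.
Add 2 hours and 40 minutes flight time → 9:50 AM UTC.
Chennai is UTC+5:30, so local arrival = 9:50 AM + 5:30 = 3:20 PM on Dec 6.
Layover = 5:25 PM − 3:20 PM = 2 hours 5 minutes.

2 hours 5 minutes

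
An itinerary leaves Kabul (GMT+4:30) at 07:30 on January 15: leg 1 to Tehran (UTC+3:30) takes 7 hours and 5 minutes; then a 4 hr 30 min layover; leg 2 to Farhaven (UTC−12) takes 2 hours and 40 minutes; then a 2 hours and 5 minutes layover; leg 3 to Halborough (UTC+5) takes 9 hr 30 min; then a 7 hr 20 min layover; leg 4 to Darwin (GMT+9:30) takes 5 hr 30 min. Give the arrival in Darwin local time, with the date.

Convert departure to UTC: 07:30 − 4:30 = 03:00 UTC on Jan 15.
Add 7 hours and 5 minutes leg 1 → 10:05 UTC.
Add 4 hours 30 minutes layover in Tehran → 14:35 UTC.
Add 2 hours 40 minutes leg 2 → 17:15 UTC.
Add 2 hours and 5 minutes layover in Farhaven → 19:20 UTC.
Add 9 hours and 30 minutes leg 3 → 04:50 UTC (Jan 16).
Add 7 hours and 20 minutes layover in Halborough → 12:10 UTC.
Add 5 hours 30 minutes leg 4 → 17:40 UTC.
Darwin is UTC+9:30, so local arrival = 17:40 + 9:30 = 03:10 on Jan 17.

03:10 on Jan 17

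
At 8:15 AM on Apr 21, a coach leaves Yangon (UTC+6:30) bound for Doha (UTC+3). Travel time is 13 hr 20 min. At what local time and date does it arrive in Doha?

6:05 PM on April 21

Convert departure to UTC: 8:15 AM − 6:30 = 1:45 AM UTC on Apr 21.
Add 13 hours and 20 minutes travel time → 3:05 PM UTC.
Doha is UTC+3:00, so local arrival = 3:05 PM + 3:00 = 6:05 PM on Apr 21.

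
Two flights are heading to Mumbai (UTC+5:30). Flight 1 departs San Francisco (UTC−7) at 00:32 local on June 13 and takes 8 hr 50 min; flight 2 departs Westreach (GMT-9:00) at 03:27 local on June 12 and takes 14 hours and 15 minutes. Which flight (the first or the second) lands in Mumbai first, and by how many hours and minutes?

Flight 1 in UTC: 00:32 + 7:00 = 07:32 on Jun 13.
+8 hours 50 minutes → arrive 16:22 UTC on Jun 13.
Flight 2 in UTC: 03:27 + 9:00 = 12:27 on Jun 12.
+14 hours and 15 minutes → arrive 02:42 UTC on Jun 13.
Flight 2 lands earlier by 13 hours 40 minutes.

the second, by 13 hours 40 minutes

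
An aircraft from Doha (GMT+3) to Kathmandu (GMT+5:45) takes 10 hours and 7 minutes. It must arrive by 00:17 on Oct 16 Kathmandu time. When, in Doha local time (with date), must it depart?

11:25 on October 15

Target arrival in UTC: 00:17 − 5:45 = 18:32 on Oct 15.
Subtract 10 hours and 7 minutes → departure 08:25 UTC on Oct 15.
Doha is UTC+3:00: 08:25 + 3:00 = 11:25 on Oct 15.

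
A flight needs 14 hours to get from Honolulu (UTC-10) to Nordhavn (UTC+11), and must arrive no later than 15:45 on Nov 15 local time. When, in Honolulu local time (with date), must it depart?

Target arrival in UTC: 15:45 − 11:00 = 04:45 on Nov 15.
Subtract 14 hours → departure 14:45 UTC on Nov 14.
Honolulu is UTC−10:00: 14:45 − 10:00 = 04:45 on Nov 14.

04:45 on Nov 14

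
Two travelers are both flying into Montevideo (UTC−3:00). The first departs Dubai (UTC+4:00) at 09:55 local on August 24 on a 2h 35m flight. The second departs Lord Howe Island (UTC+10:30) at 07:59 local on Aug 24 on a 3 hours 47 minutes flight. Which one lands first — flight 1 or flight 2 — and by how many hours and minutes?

the second, by 7 hours 14 minutes

Flight 1 in UTC: 09:55 − 4:00 = 05:55 on Aug 24.
+2 hours and 35 minutes → arrive 08:30 UTC on Aug 24.
Flight 2 in UTC: 07:59 − 10:30 = 21:29 on Aug 23.
+3 hours and 47 minutes → arrive 01:16 UTC on Aug 24.
Flight 2 lands earlier by 7 hours 14 minutes.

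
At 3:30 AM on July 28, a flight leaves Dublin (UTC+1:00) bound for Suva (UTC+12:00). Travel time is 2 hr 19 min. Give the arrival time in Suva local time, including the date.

Suva is 11:00 ahead of Dublin.
After 2 hours 19 minutes it is 5:49 AM in Dublin.
Shift by the zone difference: 5:49 AM + 11:00 = 4:49 PM on Jul 28 in Suva.

4:49 PM on Jul 28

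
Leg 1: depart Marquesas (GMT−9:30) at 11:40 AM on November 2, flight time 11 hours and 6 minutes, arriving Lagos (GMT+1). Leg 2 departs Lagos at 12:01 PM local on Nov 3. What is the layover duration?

2 hours 45 minutes

Convert departure to UTC: 11:40 AM + 9:30 = 9:10 PM UTC on Nov 2.
Add 11 hours 6 minutes flight time → 8:16 AM UTC (Nov 3).
Lagos is UTC+1:00, so local arrival = 8:16 AM + 1:00 = 9:16 AM on Nov 3.
Layover = 12:01 PM − 9:16 AM = 2 hours 45 minutes.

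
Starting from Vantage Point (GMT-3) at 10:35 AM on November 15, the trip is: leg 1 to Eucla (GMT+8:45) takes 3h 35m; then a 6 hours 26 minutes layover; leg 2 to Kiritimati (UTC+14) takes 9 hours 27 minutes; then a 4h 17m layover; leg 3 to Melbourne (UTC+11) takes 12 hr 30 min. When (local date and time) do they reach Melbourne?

12:50 PM on November 17

Convert departure to UTC: 10:35 AM + 3:00 = 1:35 PM UTC on Nov 15.
Add 3 hours 35 minutes leg 1 → 5:10 PM UTC.
Add 6 hours and 26 minutes layover in Eucla → 11:36 PM UTC.
Add 9 hours and 27 minutes leg 2 → 9:03 AM UTC (Nov 16).
Add 4 hours and 17 minutes layover in Kiritimati → 1:20 PM UTC.
Add 12 hours 30 minutes leg 3 → 1:50 AM UTC (Nov 17).
Melbourne is UTC+11:00, so local arrival = 1:50 AM + 11:00 = 12:50 PM on Nov 17.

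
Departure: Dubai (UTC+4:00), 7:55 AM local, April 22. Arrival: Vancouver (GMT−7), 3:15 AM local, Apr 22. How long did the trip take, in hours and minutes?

6 hours 20 minutes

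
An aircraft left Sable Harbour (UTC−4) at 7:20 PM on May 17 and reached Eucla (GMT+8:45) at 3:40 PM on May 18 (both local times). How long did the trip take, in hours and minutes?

7 hours 35 minutes

Eucla is 12:45 ahead of Sable Harbour.
Clock-face elapsed time (ignoring zones) is 20 hours 20 minutes.
Actual elapsed = 20 hours 20 minutes − 12:45 = 7 hours 35 minutes.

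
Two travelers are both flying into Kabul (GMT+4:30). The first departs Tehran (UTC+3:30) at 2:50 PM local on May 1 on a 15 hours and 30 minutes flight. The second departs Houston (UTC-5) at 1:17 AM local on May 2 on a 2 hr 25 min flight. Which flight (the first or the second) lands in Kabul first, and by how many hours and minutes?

the first, by 5 hours 52 minutes

Flight 1 in UTC: 2:50 PM − 3:30 = 11:20 AM on May 1.
+15 hours 30 minutes → arrive 2:50 AM UTC on May 2.
Flight 2 in UTC: 1:17 AM + 5:00 = 6:17 AM on May 2.
+2 hours 25 minutes → arrive 8:42 AM UTC on May 2.
Flight 1 lands earlier by 5 hours 52 minutes.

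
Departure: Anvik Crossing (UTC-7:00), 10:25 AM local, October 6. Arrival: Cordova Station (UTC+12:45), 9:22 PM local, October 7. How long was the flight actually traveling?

Departure in UTC: 10:25 AM + 7:00 = 5:25 PM on Oct 6.
Arrival in UTC: 9:22 PM − 12:45 = 8:37 AM on Oct 7.
Elapsed = 8:37 AM − 5:25 PM (+1 day) = 15 hours 12 minutes.

15 hours 12 minutes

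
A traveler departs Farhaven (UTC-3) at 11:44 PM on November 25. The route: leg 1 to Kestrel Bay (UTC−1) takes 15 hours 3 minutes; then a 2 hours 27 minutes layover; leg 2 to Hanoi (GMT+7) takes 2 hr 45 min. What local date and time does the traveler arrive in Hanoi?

5:59 AM on November 27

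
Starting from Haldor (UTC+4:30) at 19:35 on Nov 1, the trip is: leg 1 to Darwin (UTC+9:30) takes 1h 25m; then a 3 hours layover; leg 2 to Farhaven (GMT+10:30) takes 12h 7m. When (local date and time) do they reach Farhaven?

18:07 on November 2

Convert departure to UTC: 19:35 − 4:30 = 15:05 UTC on Nov 1.
Add 1 hour and 25 minutes leg 1 → 16:30 UTC.
Add 3 hours layover in Darwin → 19:30 UTC.
Add 12 hours 7 minutes leg 2 → 07:37 UTC (Nov 2).
Farhaven is UTC+10:30, so local arrival = 07:37 + 10:30 = 18:07 on Nov 2.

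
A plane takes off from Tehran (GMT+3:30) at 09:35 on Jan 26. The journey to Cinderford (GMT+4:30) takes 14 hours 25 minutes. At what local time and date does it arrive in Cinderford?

01:00 on Jan 27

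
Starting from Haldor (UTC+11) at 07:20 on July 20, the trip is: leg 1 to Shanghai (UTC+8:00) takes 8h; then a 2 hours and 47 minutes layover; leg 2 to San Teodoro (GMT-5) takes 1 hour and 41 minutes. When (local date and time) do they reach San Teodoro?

03:48 on July 20

Convert departure to UTC: 07:20 − 11:00 = 20:20 UTC on Jul 19.
Add 8 hours leg 1 → 04:20 UTC (Jul 20).
Add 2 hours and 47 minutes layover in Shanghai → 07:07 UTC.
Add 1 hour and 41 minutes leg 2 → 08:48 UTC.
San Teodoro is UTC−5:00, so local arrival = 08:48 − 5:00 = 03:48 on Jul 20.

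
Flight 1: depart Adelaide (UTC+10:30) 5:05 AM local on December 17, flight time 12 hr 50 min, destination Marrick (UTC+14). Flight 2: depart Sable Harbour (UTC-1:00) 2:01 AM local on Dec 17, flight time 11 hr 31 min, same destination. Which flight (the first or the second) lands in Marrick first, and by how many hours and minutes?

the first, by 7 hours 7 minutes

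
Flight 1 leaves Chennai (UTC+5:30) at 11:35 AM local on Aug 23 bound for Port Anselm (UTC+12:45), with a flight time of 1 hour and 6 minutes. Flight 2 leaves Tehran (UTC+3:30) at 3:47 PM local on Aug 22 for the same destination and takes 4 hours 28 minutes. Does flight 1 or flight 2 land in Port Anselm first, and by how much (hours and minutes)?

Flight 1 in UTC: 11:35 AM − 5:30 = 6:05 AM on Aug 23.
+1 hour and 6 minutes → arrive 7:11 AM UTC on Aug 23.
Flight 2 in UTC: 3:47 PM − 3:30 = 12:17 PM on Aug 22.
+4 hours 28 minutes → arrive 4:45 PM UTC on Aug 22.
Flight 2 lands earlier by 14 hours 26 minutes.

the second, by 14 hours 26 minutes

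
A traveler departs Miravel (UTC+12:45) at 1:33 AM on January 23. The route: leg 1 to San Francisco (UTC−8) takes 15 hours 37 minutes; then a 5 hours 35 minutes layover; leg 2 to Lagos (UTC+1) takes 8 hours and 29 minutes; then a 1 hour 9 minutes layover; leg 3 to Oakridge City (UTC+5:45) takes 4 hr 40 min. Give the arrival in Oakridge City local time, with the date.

6:03 AM on Jan 24

Convert departure to UTC: 1:33 AM − 12:45 = 12:48 PM UTC on Jan 22.
Add 15 hours 37 minutes leg 1 → 4:25 AM UTC (Jan 23).
Add 5 hours and 35 minutes layover in San Francisco → 10:00 AM UTC.
Add 8 hours 29 minutes leg 2 → 6:29 PM UTC.
Add 1 hour 9 minutes layover in Lagos → 7:38 PM UTC.
Add 4 hours and 40 minutes leg 3 → 12:18 AM UTC (Jan 24).
Oakridge City is UTC+5:45, so local arrival = 12:18 AM + 5:45 = 6:03 AM on Jan 24.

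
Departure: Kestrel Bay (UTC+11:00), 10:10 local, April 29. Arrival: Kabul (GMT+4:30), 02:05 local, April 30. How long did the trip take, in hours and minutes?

22 hours 25 minutes

Departure in UTC: 10:10 − 11:00 = 23:10 on Apr 28.
Arrival in UTC: 02:05 − 4:30 = 21:35 on Apr 29.
Elapsed = 21:35 − 23:10 (+1 day) = 22 hours 25 minutes.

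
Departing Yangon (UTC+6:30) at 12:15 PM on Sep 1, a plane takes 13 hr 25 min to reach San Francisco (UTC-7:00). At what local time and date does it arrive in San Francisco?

Convert departure to UTC: 12:15 PM − 6:30 = 5:45 AM UTC on Sep 1.
Add 13 hours 25 minutes travel time → 7:10 PM UTC.
San Francisco is UTC−7:00, so local arrival = 7:10 PM − 7:00 = 12:10 PM on Sep 1.

12:10 PM on September 1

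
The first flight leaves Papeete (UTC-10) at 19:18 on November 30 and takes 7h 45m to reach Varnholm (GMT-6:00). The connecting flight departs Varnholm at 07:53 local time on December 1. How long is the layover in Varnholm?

50 minutes

Convert departure to UTC: 19:18 + 10:00 = 05:18 UTC on Dec 1.
Add 7 hours 45 minutes flight time → 13:03 UTC.
Varnholm is UTC−6:00, so local arrival = 13:03 − 6:00 = 07:03 on Dec 1.
Layover = 07:53 − 07:03 = 50 minutes.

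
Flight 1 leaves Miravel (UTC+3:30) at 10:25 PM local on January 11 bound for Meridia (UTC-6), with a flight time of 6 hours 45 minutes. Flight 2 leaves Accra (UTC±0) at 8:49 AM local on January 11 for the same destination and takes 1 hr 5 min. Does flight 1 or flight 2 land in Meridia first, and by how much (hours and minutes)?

the second, by 15 hours 46 minutes

Flight 1 in UTC: 10:25 PM − 3:30 = 6:55 PM on Jan 11.
+6 hours 45 minutes → arrive 1:40 AM UTC on Jan 12.
Flight 2 departs at 8:49 AM UTC (Jan 11).
+1 hour 5 minutes → arrive 9:54 AM UTC on Jan 11.
Flight 2 lands earlier by 15 hours 46 minutes.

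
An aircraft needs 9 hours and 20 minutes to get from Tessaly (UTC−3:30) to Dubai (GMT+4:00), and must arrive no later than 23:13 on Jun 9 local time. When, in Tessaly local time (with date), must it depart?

06:23 on June 9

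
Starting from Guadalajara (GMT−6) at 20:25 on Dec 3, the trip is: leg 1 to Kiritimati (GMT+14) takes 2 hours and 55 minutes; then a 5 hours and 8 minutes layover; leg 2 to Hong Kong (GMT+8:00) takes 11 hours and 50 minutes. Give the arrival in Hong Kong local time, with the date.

Convert departure to UTC: 20:25 + 6:00 = 02:25 UTC on Dec 4.
Add 2 hours and 55 minutes leg 1 → 05:20 UTC.
Add 5 hours and 8 minutes layover in Kiritimati → 10:28 UTC.
Add 11 hours and 50 minutes leg 2 → 22:18 UTC.
Hong Kong is UTC+8:00, so local arrival = 22:18 + 8:00 = 06:18 on Dec 5.

06:18 on December 5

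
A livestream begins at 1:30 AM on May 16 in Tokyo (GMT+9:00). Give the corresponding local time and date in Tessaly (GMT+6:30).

11:00 PM on May 15

In UTC: 1:30 AM − 9:00 = 4:30 PM on May 15.
Tessaly is UTC+6:30: 4:30 PM + 6:30 = 11:00 PM on May 15.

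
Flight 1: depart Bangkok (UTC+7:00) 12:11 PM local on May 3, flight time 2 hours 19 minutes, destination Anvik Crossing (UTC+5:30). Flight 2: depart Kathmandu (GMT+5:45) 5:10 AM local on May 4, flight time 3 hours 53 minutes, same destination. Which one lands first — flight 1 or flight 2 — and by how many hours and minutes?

the first, by 19 hours 48 minutes

Flight 1 in UTC: 12:11 PM − 7:00 = 5:11 AM on May 3.
+2 hours and 19 minutes → arrive 7:30 AM UTC on May 3.
Flight 2 in UTC: 5:10 AM − 5:45 = 11:25 PM on May 3.
+3 hours and 53 minutes → arrive 3:18 AM UTC on May 4.
Flight 1 lands earlier by 19 hours 48 minutes.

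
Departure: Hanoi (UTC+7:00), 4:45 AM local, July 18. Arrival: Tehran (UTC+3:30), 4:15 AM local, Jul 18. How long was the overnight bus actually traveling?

Departure in UTC: 4:45 AM − 7:00 = 9:45 PM on Jul 17.
Arrival in UTC: 4:15 AM − 3:30 = 12:45 AM on Jul 18.
Elapsed = 12:45 AM − 9:45 PM (+1 day) = 3 hours.

3 hours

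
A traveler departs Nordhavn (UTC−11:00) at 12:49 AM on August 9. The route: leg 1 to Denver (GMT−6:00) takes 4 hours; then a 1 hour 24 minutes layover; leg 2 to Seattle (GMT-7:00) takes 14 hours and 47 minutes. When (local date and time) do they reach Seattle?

Convert departure to UTC: 12:49 AM + 11:00 = 11:49 AM UTC on Aug 9.
Add 4 hours leg 1 → 3:49 PM UTC.
Add 1 hour and 24 minutes layover in Denver → 5:13 PM UTC.
Add 14 hours 47 minutes leg 2 → 8:00 AM UTC (Aug 10).
Seattle is UTC−7:00, so local arrival = 8:00 AM − 7:00 = 1:00 AM on Aug 10.

1:00 AM on Aug 10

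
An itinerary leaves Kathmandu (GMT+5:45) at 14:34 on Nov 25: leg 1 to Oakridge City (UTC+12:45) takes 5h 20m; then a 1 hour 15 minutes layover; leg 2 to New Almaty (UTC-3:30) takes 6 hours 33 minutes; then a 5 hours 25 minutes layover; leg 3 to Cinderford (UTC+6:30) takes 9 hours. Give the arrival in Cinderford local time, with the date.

18:52 on November 26

Convert departure to UTC: 14:34 − 5:45 = 08:49 UTC on Nov 25.
Add 5 hours 20 minutes leg 1 → 14:09 UTC.
Add 1 hour 15 minutes layover in Oakridge City → 15:24 UTC.
Add 6 hours 33 minutes leg 2 → 21:57 UTC.
Add 5 hours and 25 minutes layover in New Almaty → 03:22 UTC (Nov 26).
Add 9 hours leg 3 → 12:22 UTC.
Cinderford is UTC+6:30, so local arrival = 12:22 + 6:30 = 18:52 on Nov 26.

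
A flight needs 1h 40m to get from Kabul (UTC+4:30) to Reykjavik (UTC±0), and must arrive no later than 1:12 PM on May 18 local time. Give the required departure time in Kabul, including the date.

4:02 PM on May 18

Target arrival is already UTC: 1:12 PM on May 18.
Subtract 1 hour and 40 minutes → departure 11:32 AM UTC on May 18.
Kabul is UTC+4:30: 11:32 AM + 4:30 = 4:02 PM on May 18.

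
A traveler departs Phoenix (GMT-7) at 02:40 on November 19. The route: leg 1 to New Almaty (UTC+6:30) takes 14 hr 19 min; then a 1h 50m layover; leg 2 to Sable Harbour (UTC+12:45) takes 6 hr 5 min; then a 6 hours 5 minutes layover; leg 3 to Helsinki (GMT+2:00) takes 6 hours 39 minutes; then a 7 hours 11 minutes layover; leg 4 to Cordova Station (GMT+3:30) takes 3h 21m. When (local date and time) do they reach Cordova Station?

Convert departure to UTC: 02:40 + 7:00 = 09:40 UTC on Nov 19.
Add 14 hours and 19 minutes leg 1 → 23:59 UTC.
Add 1 hour and 50 minutes layover in New Almaty → 01:49 UTC (Nov 20).
Add 6 hours 5 minutes leg 2 → 07:54 UTC.
Add 6 hours and 5 minutes layover in Sable Harbour → 13:59 UTC.
Add 6 hours and 39 minutes leg 3 → 20:38 UTC.
Add 7 hours and 11 minutes layover in Helsinki → 03:49 UTC (Nov 21).
Add 3 hours and 21 minutes leg 4 → 07:10 UTC.
Cordova Station is UTC+3:30, so local arrival = 07:10 + 3:30 = 10:40 on Nov 21.

10:40 on November 21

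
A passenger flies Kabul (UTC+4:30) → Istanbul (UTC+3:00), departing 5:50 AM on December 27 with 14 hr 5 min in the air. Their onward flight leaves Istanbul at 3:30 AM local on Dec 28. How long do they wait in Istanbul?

9 hours 5 minutes

Convert departure to UTC: 5:50 AM − 4:30 = 1:20 AM UTC on Dec 27.
Add 14 hours 5 minutes flight time → 3:25 PM UTC.
Istanbul is UTC+3:00, so local arrival = 3:25 PM + 3:00 = 6:25 PM on Dec 27.
Layover = 3:30 AM − 6:25 PM (+1 day) = 9 hours 5 minutes.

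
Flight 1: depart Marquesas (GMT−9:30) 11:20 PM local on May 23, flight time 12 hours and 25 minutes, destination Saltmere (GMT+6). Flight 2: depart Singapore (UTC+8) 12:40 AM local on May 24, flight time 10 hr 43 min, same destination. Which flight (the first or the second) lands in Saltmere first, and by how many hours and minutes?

the second, by 17 hours 52 minutes

Flight 1 in UTC: 11:20 PM + 9:30 = 8:50 AM on May 24.
+12 hours and 25 minutes → arrive 9:15 PM UTC on May 24.
Flight 2 in UTC: 12:40 AM − 8:00 = 4:40 PM on May 23.
+10 hours 43 minutes → arrive 3:23 AM UTC on May 24.
Flight 2 lands earlier by 17 hours 52 minutes.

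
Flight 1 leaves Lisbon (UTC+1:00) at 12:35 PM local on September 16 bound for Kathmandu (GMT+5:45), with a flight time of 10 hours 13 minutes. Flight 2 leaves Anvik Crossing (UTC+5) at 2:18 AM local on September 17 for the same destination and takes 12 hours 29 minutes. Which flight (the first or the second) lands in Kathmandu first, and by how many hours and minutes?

the first, by 11 hours 59 minutes

Flight 1 in UTC: 12:35 PM − 1:00 = 11:35 AM on Sep 16.
+10 hours and 13 minutes → arrive 9:48 PM UTC on Sep 16.
Flight 2 in UTC: 2:18 AM − 5:00 = 9:18 PM on Sep 16.
+12 hours and 29 minutes → arrive 9:47 AM UTC on Sep 17.
Flight 1 lands earlier by 11 hours 59 minutes.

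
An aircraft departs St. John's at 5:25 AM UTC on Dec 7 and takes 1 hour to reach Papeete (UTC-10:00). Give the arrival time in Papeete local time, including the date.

8:25 PM on December 6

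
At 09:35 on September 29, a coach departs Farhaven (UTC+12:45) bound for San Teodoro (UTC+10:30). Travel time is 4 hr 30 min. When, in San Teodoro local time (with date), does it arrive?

Convert departure to UTC: 09:35 − 12:45 = 20:50 UTC on Sep 28.
Add 4 hours and 30 minutes travel time → 01:20 UTC (Sep 29).
San Teodoro is UTC+10:30, so local arrival = 01:20 + 10:30 = 11:50 on Sep 29.

11:50 on Sep 29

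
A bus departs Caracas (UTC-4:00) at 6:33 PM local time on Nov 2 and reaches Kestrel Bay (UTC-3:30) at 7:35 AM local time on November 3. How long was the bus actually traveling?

Departure in UTC: 6:33 PM + 4:00 = 10:33 PM on Nov 2.
Arrival in UTC: 7:35 AM + 3:30 = 11:05 AM on Nov 3.
Elapsed = 11:05 AM − 10:33 PM (+1 day) = 12 hours 32 minutes.

12 hours 32 minutes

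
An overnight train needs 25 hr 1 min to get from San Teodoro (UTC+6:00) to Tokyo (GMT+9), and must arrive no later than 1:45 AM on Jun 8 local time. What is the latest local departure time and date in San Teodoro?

9:44 PM on June 6

Target arrival in UTC: 1:45 AM − 9:00 = 4:45 PM on Jun 7.
Subtract 25 hours and 1 minute → departure 3:44 PM UTC on Jun 6.
San Teodoro is UTC+6:00: 3:44 PM + 6:00 = 9:44 PM on Jun 6.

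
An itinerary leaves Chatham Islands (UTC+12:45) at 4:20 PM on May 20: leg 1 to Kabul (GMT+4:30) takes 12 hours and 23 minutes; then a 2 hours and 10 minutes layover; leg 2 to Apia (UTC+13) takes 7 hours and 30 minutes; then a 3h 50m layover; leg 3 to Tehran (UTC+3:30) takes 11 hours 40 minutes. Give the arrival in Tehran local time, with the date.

Convert departure to UTC: 4:20 PM − 12:45 = 3:35 AM UTC on May 20.
Add 12 hours 23 minutes leg 1 → 3:58 PM UTC.
Add 2 hours 10 minutes layover in Kabul → 6:08 PM UTC.
Add 7 hours and 30 minutes leg 2 → 1:38 AM UTC (May 21).
Add 3 hours 50 minutes layover in Apia → 5:28 AM UTC.
Add 11 hours and 40 minutes leg 3 → 5:08 PM UTC.
Tehran is UTC+3:30, so local arrival = 5:08 PM + 3:30 = 8:38 PM on May 21.

8:38 PM on May 21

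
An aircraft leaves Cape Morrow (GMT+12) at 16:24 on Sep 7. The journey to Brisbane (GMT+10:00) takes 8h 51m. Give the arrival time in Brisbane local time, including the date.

23:15 on Sep 7

Convert departure to UTC: 16:24 − 12:00 = 04:24 UTC on Sep 7.
Add 8 hours and 51 minutes travel time → 13:15 UTC.
Brisbane is UTC+10:00, so local arrival = 13:15 + 10:00 = 23:15 on Sep 7.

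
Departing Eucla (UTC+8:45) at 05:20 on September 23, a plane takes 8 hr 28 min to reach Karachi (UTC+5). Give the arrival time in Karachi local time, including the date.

Karachi is 3:45 behind Eucla.
After 8 hours 28 minutes it is 13:48 in Eucla.
Shift by the zone difference: 13:48 − 3:45 = 10:03 on Sep 23 in Karachi.

10:03 on Sep 23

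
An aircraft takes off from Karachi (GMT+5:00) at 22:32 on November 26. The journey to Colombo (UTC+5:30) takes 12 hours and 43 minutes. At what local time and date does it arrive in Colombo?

Convert departure to UTC: 22:32 − 5:00 = 17:32 UTC on Nov 26.
Add 12 hours and 43 minutes travel time → 06:15 UTC (Nov 27).
Colombo is UTC+5:30, so local arrival = 06:15 + 5:30 = 11:45 on Nov 27.

11:45 on November 27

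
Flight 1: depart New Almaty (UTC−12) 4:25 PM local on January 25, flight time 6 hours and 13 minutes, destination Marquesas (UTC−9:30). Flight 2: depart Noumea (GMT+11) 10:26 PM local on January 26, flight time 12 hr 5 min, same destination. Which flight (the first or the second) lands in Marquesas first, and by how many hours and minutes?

Flight 1 in UTC: 4:25 PM + 12:00 = 4:25 AM on Jan 26.
+6 hours and 13 minutes → arrive 10:38 AM UTC on Jan 26.
Flight 2 in UTC: 10:26 PM − 11:00 = 11:26 AM on Jan 26.
+12 hours and 5 minutes → arrive 11:31 PM UTC on Jan 26.
Flight 1 lands earlier by 12 hours 53 minutes.

the first, by 12 hours 53 minutes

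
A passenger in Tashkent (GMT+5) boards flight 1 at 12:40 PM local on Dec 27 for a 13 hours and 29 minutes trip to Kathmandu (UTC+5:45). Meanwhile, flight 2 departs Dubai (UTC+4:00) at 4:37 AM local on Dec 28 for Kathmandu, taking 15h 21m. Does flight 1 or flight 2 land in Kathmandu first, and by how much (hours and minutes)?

the first, by 18 hours 49 minutes

Flight 1 in UTC: 12:40 PM − 5:00 = 7:40 AM on Dec 27.
+13 hours and 29 minutes → arrive 9:09 PM UTC on Dec 27.
Flight 2 in UTC: 4:37 AM − 4:00 = 12:37 AM on Dec 28.
+15 hours 21 minutes → arrive 3:58 PM UTC on Dec 28.
Flight 1 lands earlier by 18 hours 49 minutes.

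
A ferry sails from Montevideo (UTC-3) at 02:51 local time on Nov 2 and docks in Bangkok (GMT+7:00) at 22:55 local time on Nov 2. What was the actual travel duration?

Departure in UTC: 02:51 + 3:00 = 05:51 on Nov 2.
Arrival in UTC: 22:55 − 7:00 = 15:55 on Nov 2.
Elapsed = 15:55 − 05:51 = 10 hours 4 minutes.

10 hours 4 minutes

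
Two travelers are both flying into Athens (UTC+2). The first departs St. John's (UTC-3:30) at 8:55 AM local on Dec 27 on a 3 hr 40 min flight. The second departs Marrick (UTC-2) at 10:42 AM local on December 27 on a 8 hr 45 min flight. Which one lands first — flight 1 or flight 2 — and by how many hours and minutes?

the first, by 5 hours 22 minutes

Flight 1 in UTC: 8:55 AM + 3:30 = 12:25 PM on Dec 27.
+3 hours 40 minutes → arrive 4:05 PM UTC on Dec 27.
Flight 2 in UTC: 10:42 AM + 2:00 = 12:42 PM on Dec 27.
+8 hours and 45 minutes → arrive 9:27 PM UTC on Dec 27.
Flight 1 lands earlier by 5 hours 22 minutes.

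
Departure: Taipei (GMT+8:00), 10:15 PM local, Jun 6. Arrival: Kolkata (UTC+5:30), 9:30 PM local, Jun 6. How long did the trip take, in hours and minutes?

Kolkata is 2:30 behind Taipei.
Clock-face elapsed time (ignoring zones) is −45 minutes.
Actual elapsed = −45 minutes + 2:30 = 1 hour 45 minutes.

1 hour 45 minutes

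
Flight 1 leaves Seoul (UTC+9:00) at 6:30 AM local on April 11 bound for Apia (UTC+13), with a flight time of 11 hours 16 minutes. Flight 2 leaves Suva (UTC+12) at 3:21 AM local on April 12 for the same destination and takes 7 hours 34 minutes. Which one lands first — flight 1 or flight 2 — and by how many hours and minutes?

the first, by 14 hours 9 minutes

Flight 1 in UTC: 6:30 AM − 9:00 = 9:30 PM on Apr 10.
+11 hours 16 minutes → arrive 8:46 AM UTC on Apr 11.
Flight 2 in UTC: 3:21 AM − 12:00 = 3:21 PM on Apr 11.
+7 hours 34 minutes → arrive 10:55 PM UTC on Apr 11.
Flight 1 lands earlier by 14 hours 9 minutes.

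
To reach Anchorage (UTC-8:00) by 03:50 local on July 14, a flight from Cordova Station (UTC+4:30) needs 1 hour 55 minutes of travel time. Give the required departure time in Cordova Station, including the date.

Target arrival in UTC: 03:50 + 8:00 = 11:50 on Jul 14.
Subtract 1 hour 55 minutes → departure 09:55 UTC on Jul 14.
Cordova Station is UTC+4:30: 09:55 + 4:30 = 14:25 on Jul 14.

14:25 on Jul 14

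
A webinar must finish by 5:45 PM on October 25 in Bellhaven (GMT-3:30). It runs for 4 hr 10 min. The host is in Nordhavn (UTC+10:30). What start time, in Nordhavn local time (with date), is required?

3:35 AM on Oct 26

Target end time in UTC: 5:45 PM + 3:30 = 9:15 PM on Oct 25.
Subtract 4 hours 10 minutes → start 5:05 PM UTC on Oct 25.
Nordhavn is UTC+10:30: 5:05 PM + 10:30 = 3:35 AM on Oct 26.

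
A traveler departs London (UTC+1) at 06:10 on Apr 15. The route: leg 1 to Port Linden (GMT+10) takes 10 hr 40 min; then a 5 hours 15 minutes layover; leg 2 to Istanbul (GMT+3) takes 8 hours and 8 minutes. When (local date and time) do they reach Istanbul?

Convert departure to UTC: 06:10 − 1:00 = 05:10 UTC on Apr 15.
Add 10 hours and 40 minutes leg 1 → 15:50 UTC.
Add 5 hours 15 minutes layover in Port Linden → 21:05 UTC.
Add 8 hours and 8 minutes leg 2 → 05:13 UTC (Apr 16).
Istanbul is UTC+3:00, so local arrival = 05:13 + 3:00 = 08:13 on Apr 16.

08:13 on April 16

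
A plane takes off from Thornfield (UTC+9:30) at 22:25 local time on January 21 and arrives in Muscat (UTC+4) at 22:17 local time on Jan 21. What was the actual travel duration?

5 hours 22 minutes

Departure in UTC: 22:25 − 9:30 = 12:55 on Jan 21.
Arrival in UTC: 22:17 − 4:00 = 18:17 on Jan 21.
Elapsed = 18:17 − 12:55 = 5 hours 22 minutes.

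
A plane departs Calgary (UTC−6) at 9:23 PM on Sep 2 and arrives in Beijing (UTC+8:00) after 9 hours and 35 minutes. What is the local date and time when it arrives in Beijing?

Beijing is 14:00 ahead of Calgary.
After 9 hours 35 minutes it is 6:58 AM (Sep 3) in Calgary.
Shift by the zone difference: 6:58 AM + 14:00 = 8:58 PM on Sep 3 in Beijing.

8:58 PM on September 3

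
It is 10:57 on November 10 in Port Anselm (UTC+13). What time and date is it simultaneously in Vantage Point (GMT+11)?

Vantage Point is 2:00 behind Port Anselm.
Shift by the zone difference: 10:57 − 2:00 = 08:57 on Nov 10 in Vantage Point.

08:57 on November 10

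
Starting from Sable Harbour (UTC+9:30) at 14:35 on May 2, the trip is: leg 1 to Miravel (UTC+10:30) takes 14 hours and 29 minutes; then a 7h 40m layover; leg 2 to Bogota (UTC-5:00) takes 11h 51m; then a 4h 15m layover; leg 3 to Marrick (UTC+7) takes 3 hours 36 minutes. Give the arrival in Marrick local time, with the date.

05:56 on May 4

Convert departure to UTC: 14:35 − 9:30 = 05:05 UTC on May 2.
Add 14 hours 29 minutes leg 1 → 19:34 UTC.
Add 7 hours 40 minutes layover in Miravel → 03:14 UTC (May 3).
Add 11 hours and 51 minutes leg 2 → 15:05 UTC.
Add 4 hours and 15 minutes layover in Bogota → 19:20 UTC.
Add 3 hours 36 minutes leg 3 → 22:56 UTC.
Marrick is UTC+7:00, so local arrival = 22:56 + 7:00 = 05:56 on May 4.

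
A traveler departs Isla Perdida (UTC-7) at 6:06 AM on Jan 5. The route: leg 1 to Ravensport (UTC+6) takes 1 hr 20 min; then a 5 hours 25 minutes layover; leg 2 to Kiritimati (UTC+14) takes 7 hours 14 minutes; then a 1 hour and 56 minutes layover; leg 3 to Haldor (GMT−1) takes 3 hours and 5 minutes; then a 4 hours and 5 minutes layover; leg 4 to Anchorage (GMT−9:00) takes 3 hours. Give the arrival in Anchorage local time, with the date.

6:11 AM on January 6

Convert departure to UTC: 6:06 AM + 7:00 = 1:06 PM UTC on Jan 5.
Add 1 hour and 20 minutes leg 1 → 2:26 PM UTC.
Add 5 hours and 25 minutes layover in Ravensport → 7:51 PM UTC.
Add 7 hours 14 minutes leg 2 → 3:05 AM UTC (Jan 6).
Add 1 hour 56 minutes layover in Kiritimati → 5:01 AM UTC.
Add 3 hours 5 minutes leg 3 → 8:06 AM UTC.
Add 4 hours 5 minutes layover in Haldor → 12:11 PM UTC.
Add 3 hours leg 4 → 3:11 PM UTC.
Anchorage is UTC−9:00, so local arrival = 3:11 PM − 9:00 = 6:11 AM on Jan 6.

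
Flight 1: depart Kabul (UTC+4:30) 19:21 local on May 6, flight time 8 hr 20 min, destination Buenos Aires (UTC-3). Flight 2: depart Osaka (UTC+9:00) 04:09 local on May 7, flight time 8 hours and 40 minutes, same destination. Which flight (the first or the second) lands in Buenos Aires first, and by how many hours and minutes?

Flight 1 in UTC: 19:21 − 4:30 = 14:51 on May 6.
+8 hours and 20 minutes → arrive 23:11 UTC on May 6.
Flight 2 in UTC: 04:09 − 9:00 = 19:09 on May 6.
+8 hours and 40 minutes → arrive 03:49 UTC on May 7.
Flight 1 lands earlier by 4 hours 38 minutes.

the first, by 4 hours 38 minutes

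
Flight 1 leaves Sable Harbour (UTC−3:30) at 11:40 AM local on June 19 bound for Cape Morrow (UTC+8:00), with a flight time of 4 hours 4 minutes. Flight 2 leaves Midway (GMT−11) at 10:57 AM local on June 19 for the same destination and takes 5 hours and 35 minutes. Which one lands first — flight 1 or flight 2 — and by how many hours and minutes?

Flight 1 in UTC: 11:40 AM + 3:30 = 3:10 PM on Jun 19.
+4 hours and 4 minutes → arrive 7:14 PM UTC on Jun 19.
Flight 2 in UTC: 10:57 AM + 11:00 = 9:57 PM on Jun 19.
+5 hours 35 minutes → arrive 3:32 AM UTC on Jun 20.
Flight 1 lands earlier by 8 hours 18 minutes.

the first, by 8 hours 18 minutes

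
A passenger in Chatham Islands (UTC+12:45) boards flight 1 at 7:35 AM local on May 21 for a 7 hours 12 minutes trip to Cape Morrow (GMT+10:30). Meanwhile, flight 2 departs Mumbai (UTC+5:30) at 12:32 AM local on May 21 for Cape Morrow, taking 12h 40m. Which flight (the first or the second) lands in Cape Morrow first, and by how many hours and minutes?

the first, by 5 hours 40 minutes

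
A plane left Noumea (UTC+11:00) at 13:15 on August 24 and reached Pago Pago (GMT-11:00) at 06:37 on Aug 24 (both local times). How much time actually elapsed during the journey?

15 hours 22 minutes

Departure in UTC: 13:15 − 11:00 = 02:15 on Aug 24.
Arrival in UTC: 06:37 + 11:00 = 17:37 on Aug 24.
Elapsed = 17:37 − 02:15 = 15 hours 22 minutes.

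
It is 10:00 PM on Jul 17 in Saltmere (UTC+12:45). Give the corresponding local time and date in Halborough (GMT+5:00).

In UTC: 10:00 PM − 12:45 = 9:15 AM on Jul 17.
Halborough is UTC+5:00: 9:15 AM + 5:00 = 2:15 PM on Jul 17.

2:15 PM on July 17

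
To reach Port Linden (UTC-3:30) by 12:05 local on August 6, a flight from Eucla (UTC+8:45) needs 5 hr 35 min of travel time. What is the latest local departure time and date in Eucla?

18:45 on Aug 6

Target arrival in UTC: 12:05 + 3:30 = 15:35 on Aug 6.
Subtract 5 hours 35 minutes → departure 10:00 UTC on Aug 6.
Eucla is UTC+8:45: 10:00 + 8:45 = 18:45 on Aug 6.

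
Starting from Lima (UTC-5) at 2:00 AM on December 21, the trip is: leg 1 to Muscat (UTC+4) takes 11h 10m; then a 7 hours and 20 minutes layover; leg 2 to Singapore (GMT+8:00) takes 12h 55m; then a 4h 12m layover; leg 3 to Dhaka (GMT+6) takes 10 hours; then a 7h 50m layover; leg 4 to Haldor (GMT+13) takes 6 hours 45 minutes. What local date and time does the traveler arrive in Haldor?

Convert departure to UTC: 2:00 AM + 5:00 = 7:00 AM UTC on Dec 21.
Add 11 hours and 10 minutes leg 1 → 6:10 PM UTC.
Add 7 hours 20 minutes layover in Muscat → 1:30 AM UTC (Dec 22).
Add 12 hours 55 minutes leg 2 → 2:25 PM UTC.
Add 4 hours and 12 minutes layover in Singapore → 6:37 PM UTC.
Add 10 hours leg 3 → 4:37 AM UTC (Dec 23).
Add 7 hours 50 minutes layover in Dhaka → 12:27 PM UTC.
Add 6 hours 45 minutes leg 4 → 7:12 PM UTC.
Haldor is UTC+13:00, so local arrival = 7:12 PM + 13:00 = 8:12 AM on Dec 24.

8:12 AM on Dec 24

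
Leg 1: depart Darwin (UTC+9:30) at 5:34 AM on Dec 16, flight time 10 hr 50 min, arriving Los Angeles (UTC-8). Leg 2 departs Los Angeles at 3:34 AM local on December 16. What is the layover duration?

Convert departure to UTC: 5:34 AM − 9:30 = 8:04 PM UTC on Dec 15.
Add 10 hours and 50 minutes flight time → 6:54 AM UTC (Dec 16).
Los Angeles is UTC−8:00, so local arrival = 6:54 AM − 8:00 = 10:54 PM on Dec 15.
Layover = 3:34 AM − 10:54 PM (+1 day) = 4 hours 40 minutes.

4 hours 40 minutes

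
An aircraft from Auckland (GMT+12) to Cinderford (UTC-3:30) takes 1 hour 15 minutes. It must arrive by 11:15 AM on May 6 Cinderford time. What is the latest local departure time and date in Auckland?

Target arrival in UTC: 11:15 AM + 3:30 = 2:45 PM on May 6.
Subtract 1 hour and 15 minutes → departure 1:30 PM UTC on May 6.
Auckland is UTC+12:00: 1:30 PM + 12:00 = 1:30 AM on May 7.

1:30 AM on May 7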